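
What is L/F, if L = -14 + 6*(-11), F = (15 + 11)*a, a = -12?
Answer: 10/39 ≈ 0.25641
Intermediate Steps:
F = -312 (F = (15 + 11)*(-12) = 26*(-12) = -312)
L = -80 (L = -14 - 66 = -80)
L/F = -80/(-312) = -80*(-1/312) = 10/39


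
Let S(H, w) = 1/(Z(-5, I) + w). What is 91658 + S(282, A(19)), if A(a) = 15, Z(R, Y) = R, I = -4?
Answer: 916581/10 ≈ 91658.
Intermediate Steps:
S(H, w) = 1/(-5 + w)
91658 + S(282, A(19)) = 91658 + 1/(-5 + 15) = 91658 + 1/10 = 916581/10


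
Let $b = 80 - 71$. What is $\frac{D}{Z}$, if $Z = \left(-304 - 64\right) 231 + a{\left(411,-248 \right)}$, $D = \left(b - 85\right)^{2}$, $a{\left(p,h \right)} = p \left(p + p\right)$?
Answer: $\frac{2888}{126417} \approx 0.022845$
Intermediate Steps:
$b = 9$
$a{\left(p,h \right)} = 2 p^{2}$ ($a{\left(p,h \right)} = p 2 p = 2 p^{2}$)
$D = 5776$ ($D = \left(9 - 85\right)^{2} = \left(-76\right)^{2} = 5776$)
$Z = 252834$ ($Z = \left(-304 - 64\right) 231 + 2 \cdot 411^{2} = \left(-368\right) 231 + 2 \cdot 168921 = -85008 + 337842 = 252834$)
$\frac{D}{Z} = \frac{5776}{252834} = 5776 \cdot \frac{1}{252834} = \frac{2888}{126417}$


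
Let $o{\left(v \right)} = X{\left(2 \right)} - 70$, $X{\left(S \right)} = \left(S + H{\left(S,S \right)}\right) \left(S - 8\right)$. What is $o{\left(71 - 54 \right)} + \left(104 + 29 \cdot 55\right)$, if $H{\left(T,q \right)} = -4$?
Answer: $1641$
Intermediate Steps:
$X{\left(S \right)} = \left(-8 + S\right) \left(-4 + S\right)$ ($X{\left(S \right)} = \left(S - 4\right) \left(S - 8\right) = \left(-4 + S\right) \left(-8 + S\right) = \left(-8 + S\right) \left(-4 + S\right)$)
$o{\left(v \right)} = -58$ ($o{\left(v \right)} = \left(32 + 2^{2} - 24\right) - 70 = \left(32 + 4 - 24\right) - 70 = 12 - 70 = -58$)
$o{\left(71 - 54 \right)} + \left(104 + 29 \cdot 55\right) = -58 + \left(104 + 29 \cdot 55\right) = -58 + \left(104 + 1595\right) = -58 + 1699 = 1641$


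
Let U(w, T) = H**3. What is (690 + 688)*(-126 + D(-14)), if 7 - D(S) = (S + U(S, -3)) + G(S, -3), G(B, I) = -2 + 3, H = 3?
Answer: -183274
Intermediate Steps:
G(B, I) = 1
U(w, T) = 27 (U(w, T) = 3**3 = 27)
D(S) = -21 - S (D(S) = 7 - ((S + 27) + 1) = 7 - ((27 + S) + 1) = 7 - (28 + S) = 7 + (-28 - S) = -21 - S)
(690 + 688)*(-126 + D(-14)) = (690 + 688)*(-126 + (-21 - 1*(-14))) = 1378*(-126 + (-21 + 14)) = 1378*(-126 - 7) = 1378*(-133) = -183274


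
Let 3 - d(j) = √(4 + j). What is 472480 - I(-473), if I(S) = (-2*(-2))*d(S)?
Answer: 472468 + 4*I*√469 ≈ 4.7247e+5 + 86.626*I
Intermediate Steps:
d(j) = 3 - √(4 + j)
I(S) = 12 - 4*√(4 + S) (I(S) = (-2*(-2))*(3 - √(4 + S)) = 4*(3 - √(4 + S)) = 12 - 4*√(4 + S))
472480 - I(-473) = 472480 - (12 - 4*√(4 - 473)) = 472480 - (12 - 4*I*√469) = 472480 + (-12 + 4*I*√469) = 472468 + 4*I*√469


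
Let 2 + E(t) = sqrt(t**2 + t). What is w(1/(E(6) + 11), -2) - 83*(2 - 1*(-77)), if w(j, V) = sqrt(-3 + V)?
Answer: -6557 + I*sqrt(5) ≈ -6557.0 + 2.2361*I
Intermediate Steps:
E(t) = -2 + sqrt(t + t**2) (E(t) = -2 + sqrt(t**2 + t) = -2 + sqrt(t + t**2))
w(1/(E(6) + 11), -2) - 83*(2 - 1*(-77)) = sqrt(-3 - 2) - 83*(2 - 1*(-77)) = sqrt(-5) - 83*(2 + 77) = I*sqrt(5) - 83*79 = I*sqrt(5) - 6557 = -6557 + I*sqrt(5)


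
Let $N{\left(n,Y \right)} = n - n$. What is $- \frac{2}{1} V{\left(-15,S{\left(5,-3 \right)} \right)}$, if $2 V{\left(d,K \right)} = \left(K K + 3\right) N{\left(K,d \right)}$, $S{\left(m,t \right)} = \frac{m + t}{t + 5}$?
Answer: $0$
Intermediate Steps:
$N{\left(n,Y \right)} = 0$
$S{\left(m,t \right)} = \frac{m + t}{5 + t}$
$V{\left(d,K \right)} = 0$ ($V{\left(d,K \right)} = \frac{\left(K K + 3\right) 0}{2} = \frac{\left(K^{2} + 3\right) 0}{2} = \frac{\left(3 + K^{2}\right) 0}{2} = \frac{1}{2} \cdot 0 = 0$)
$- \frac{2}{1} V{\left(-15,S{\left(5,-3 \right)} \right)} = - \frac{2}{1} \cdot 0 = \left(-2\right) 1 \cdot 0 = \left(-2\right) 0 = 0$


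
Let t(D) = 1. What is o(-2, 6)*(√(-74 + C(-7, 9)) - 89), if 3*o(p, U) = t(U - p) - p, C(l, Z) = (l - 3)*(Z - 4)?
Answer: -89 + 2*I*√31 ≈ -89.0 + 11.136*I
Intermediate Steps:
C(l, Z) = (-4 + Z)*(-3 + l) (C(l, Z) = (-3 + l)*(-4 + Z) = (-4 + Z)*(-3 + l))
o(p, U) = ⅓ - p/3 (o(p, U) = (1 - p)/3 = ⅓ - p/3)
o(-2, 6)*(√(-74 + C(-7, 9)) - 89) = (⅓ - ⅓*(-2))*(√(-74 + (12 - 4*(-7) - 3*9 + 9*(-7))) - 89) = (⅓ + ⅔)*(√(-74 + (12 + 28 - 27 - 63)) - 89) = 1*(√(-74 - 50) - 89) = 1*(√(-124) - 89) = 1*(2*I*√31 - 89) = 1*(-89 + 2*I*√31) = -89 + 2*I*√31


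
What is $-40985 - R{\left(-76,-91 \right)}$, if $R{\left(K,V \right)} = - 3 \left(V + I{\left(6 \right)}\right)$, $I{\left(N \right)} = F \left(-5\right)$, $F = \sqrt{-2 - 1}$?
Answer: $-41258 - 15 i \sqrt{3} \approx -41258.0 - 25.981 i$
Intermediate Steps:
$F = i \sqrt{3}$ ($F = \sqrt{-3} = i \sqrt{3} \approx 1.732 i$)
$I{\left(N \right)} = - 5 i \sqrt{3}$ ($I{\left(N \right)} = i \sqrt{3} \left(-5\right) = - 5 i \sqrt{3}$)
$R{\left(K,V \right)} = - 3 V + 15 i \sqrt{3}$ ($R{\left(K,V \right)} = - 3 \left(V - 5 i \sqrt{3}\right) = - 3 V + 15 i \sqrt{3}$)
$-40985 - R{\left(-76,-91 \right)} = -40985 - \left(\left(-3\right) \left(-91\right) + 15 i \sqrt{3}\right) = -40985 - \left(273 + 15 i \sqrt{3}\right) = -41258 - 15 i \sqrt{3}$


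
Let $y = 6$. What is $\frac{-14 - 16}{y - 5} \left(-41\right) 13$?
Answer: $15990$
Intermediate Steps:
$\frac{-14 - 16}{y - 5} \left(-41\right) 13 = \frac{-14 - 16}{6 - 5} \left(-41\right) 13 = - \frac{30}{1} \left(-41\right) 13 = \left(-30\right) 1 \left(-41\right) 13 = \left(-30\right) \left(-41\right) 13 = 1230 \cdot 13 = 15990$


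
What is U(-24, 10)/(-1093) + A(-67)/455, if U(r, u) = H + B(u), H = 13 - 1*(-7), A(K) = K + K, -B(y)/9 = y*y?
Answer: 253938/497315 ≈ 0.51062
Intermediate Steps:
B(y) = -9*y**2 (B(y) = -9*y*y = -9*y**2)
A(K) = 2*K
H = 20 (H = 13 + 7 = 20)
U(r, u) = 20 - 9*u**2
U(-24, 10)/(-1093) + A(-67)/455 = (20 - 9*10**2)/(-1093) + (2*(-67))/455 = (20 - 9*100)*(-1/1093) - 134*1/455 = (20 - 900)*(-1/1093) - 134/455 = -880*(-1/1093) - 134/455 = 880/1093 - 134/455 = 253938/497315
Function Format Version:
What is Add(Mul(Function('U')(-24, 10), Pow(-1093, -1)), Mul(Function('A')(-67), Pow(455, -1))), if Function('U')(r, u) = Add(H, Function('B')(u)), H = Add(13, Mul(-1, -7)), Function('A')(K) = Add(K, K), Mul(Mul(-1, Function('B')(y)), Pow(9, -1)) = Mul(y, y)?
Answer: Rational(253938, 497315) ≈ 0.51062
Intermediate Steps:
Function('B')(y) = Mul(-9, Pow(y, 2)) (Function('B')(y) = Mul(-9, Mul(y, y)) = Mul(-9, Pow(y, 2)))
Function('A')(K) = Mul(2, K)
H = 20 (H = Add(13, 7) = 20)
Function('U')(r, u) = Add(20, Mul(-9, Pow(u, 2)))
Add(Mul(Function('U')(-24, 10), Pow(-1093, -1)), Mul(Function('A')(-67), Pow(455, -1))) = Add(Mul(Add(20, Mul(-9, Pow(10, 2))), Pow(-1093, -1)), Mul(Mul(2, -67), Pow(455, -1))) = Add(Mul(Add(20, Mul(-9, 100)), Rational(-1, 1093)), Mul(-134, Rational(1, 455))) = Add(Mul(Add(20, -900), Rational(-1, 1093)), Rational(-134, 455)) = Add(Mul(-880, Rational(-1, 1093)), Rational(-134, 455)) = Add(Rational(880, 1093), Rational(-134, 455)) = Rational(253938, 497315)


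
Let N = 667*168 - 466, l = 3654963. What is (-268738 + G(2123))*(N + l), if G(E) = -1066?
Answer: -1016231065612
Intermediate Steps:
N = 111590 (N = 112056 - 466 = 111590)
(-268738 + G(2123))*(N + l) = (-268738 - 1066)*(111590 + 3654963) = -269804*3766553 = -1016231065612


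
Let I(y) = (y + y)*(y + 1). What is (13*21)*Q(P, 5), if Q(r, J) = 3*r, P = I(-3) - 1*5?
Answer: 5733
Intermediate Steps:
I(y) = 2*y*(1 + y) (I(y) = (2*y)*(1 + y) = 2*y*(1 + y))
P = 7 (P = 2*(-3)*(1 - 3) - 1*5 = 2*(-3)*(-2) - 5 = 12 - 5 = 7)
(13*21)*Q(P, 5) = (13*21)*(3*7) = 273*21 = 5733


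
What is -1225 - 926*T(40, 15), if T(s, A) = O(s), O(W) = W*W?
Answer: -1482825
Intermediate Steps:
O(W) = W²
T(s, A) = s²
-1225 - 926*T(40, 15) = -1225 - 926*40² = -1225 - 926*1600 = -1225 - 1481600 = -1482825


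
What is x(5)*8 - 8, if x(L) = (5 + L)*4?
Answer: 312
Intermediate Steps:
x(L) = 20 + 4*L
x(5)*8 - 8 = (20 + 4*5)*8 - 8 = (20 + 20)*8 - 8 = 40*8 - 8 = 320 - 8 = 312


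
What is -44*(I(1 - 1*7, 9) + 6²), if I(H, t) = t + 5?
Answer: -2200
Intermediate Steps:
I(H, t) = 5 + t
-44*(I(1 - 1*7, 9) + 6²) = -44*((5 + 9) + 6²) = -44*(14 + 36) = -44*50 = -2200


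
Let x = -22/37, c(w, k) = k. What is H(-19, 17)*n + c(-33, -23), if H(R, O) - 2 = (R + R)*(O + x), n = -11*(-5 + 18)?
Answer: 3287005/37 ≈ 88838.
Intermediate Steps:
n = -143 (n = -11*13 = -143)
x = -22/37 (x = -22*1/37 = -22/37 ≈ -0.59459)
H(R, O) = 2 + 2*R*(-22/37 + O) (H(R, O) = 2 + (R + R)*(O - 22/37) = 2 + (2*R)*(-22/37 + O) = 2 + 2*R*(-22/37 + O))
H(-19, 17)*n + c(-33, -23) = (2 - 44/37*(-19) + 2*17*(-19))*(-143) - 23 = (2 + 836/37 - 646)*(-143) - 23 = -22992/37*(-143) - 23 = 3287856/37 - 23 = 3287005/37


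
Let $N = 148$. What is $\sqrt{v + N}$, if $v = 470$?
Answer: $\sqrt{618} \approx 24.86$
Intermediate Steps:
$\sqrt{v + N} = \sqrt{470 + 148} = \sqrt{618}$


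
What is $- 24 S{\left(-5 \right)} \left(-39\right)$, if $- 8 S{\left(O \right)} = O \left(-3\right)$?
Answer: $-1755$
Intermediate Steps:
$S{\left(O \right)} = \frac{3 O}{8}$ ($S{\left(O \right)} = - \frac{O \left(-3\right)}{8} = - \frac{\left(-3\right) O}{8} = \frac{3 O}{8}$)
$- 24 S{\left(-5 \right)} \left(-39\right) = - 24 \cdot \frac{3}{8} \left(-5\right) \left(-39\right) = \left(-24\right) \left(- \frac{15}{8}\right) \left(-39\right) = 45 \left(-39\right) = -1755$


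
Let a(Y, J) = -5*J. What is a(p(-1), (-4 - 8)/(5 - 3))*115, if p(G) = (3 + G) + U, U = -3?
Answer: 3450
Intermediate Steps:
p(G) = G (p(G) = (3 + G) - 3 = G)
a(p(-1), (-4 - 8)/(5 - 3))*115 = -5*(-4 - 8)/(5 - 3)*115 = -(-60)/2*115 = -5*(-6)*115 = 30*115 = 3450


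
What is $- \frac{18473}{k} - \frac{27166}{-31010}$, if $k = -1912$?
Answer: $\frac{312394561}{29645560} \approx 10.538$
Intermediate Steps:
$- \frac{18473}{k} - \frac{27166}{-31010} = - \frac{18473}{-1912} - \frac{27166}{-31010} = \left(-18473\right) \left(- \frac{1}{1912}\right) - - \frac{13583}{15505} = \frac{18473}{1912} + \frac{13583}{15505} = \frac{312394561}{29645560}$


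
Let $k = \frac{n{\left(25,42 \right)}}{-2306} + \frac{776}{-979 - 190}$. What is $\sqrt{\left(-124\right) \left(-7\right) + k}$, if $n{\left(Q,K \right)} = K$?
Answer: $\frac{\sqrt{1575672597506343}}{1347857} \approx 29.45$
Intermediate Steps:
$k = - \frac{919277}{1347857}$ ($k = \frac{42}{-2306} + \frac{776}{-979 - 190} = 42 \left(- \frac{1}{2306}\right) + \frac{776}{-979 - 190} = - \frac{21}{1153} + \frac{776}{-1169} = - \frac{21}{1153} + 776 \left(- \frac{1}{1169}\right) = - \frac{21}{1153} - \frac{776}{1169} = - \frac{919277}{1347857} \approx -0.68203$)
$\sqrt{\left(-124\right) \left(-7\right) + k} = \sqrt{\left(-124\right) \left(-7\right) - \frac{919277}{1347857}} = \sqrt{868 - \frac{919277}{1347857}} = \sqrt{\frac{1169020599}{1347857}} = \frac{\sqrt{1575672597506343}}{1347857}$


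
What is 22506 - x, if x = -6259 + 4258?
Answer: 24507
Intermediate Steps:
x = -2001
22506 - x = 22506 - 1*(-2001) = 22506 + 2001 = 24507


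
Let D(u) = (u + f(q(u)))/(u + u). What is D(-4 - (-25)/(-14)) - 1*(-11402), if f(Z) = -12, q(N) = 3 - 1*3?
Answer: 615791/54 ≈ 11404.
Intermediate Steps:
q(N) = 0 (q(N) = 3 - 3 = 0)
D(u) = (-12 + u)/(2*u) (D(u) = (u - 12)/(u + u) = (-12 + u)/((2*u)) = (-12 + u)*(1/(2*u)) = (-12 + u)/(2*u))
D(-4 - (-25)/(-14)) - 1*(-11402) = (-12 + (-4 - (-25)/(-14)))/(2*(-4 - (-25)/(-14))) - 1*(-11402) = (-12 + (-4 - (-25)*(-1)/14))/(2*(-4 - (-25)*(-1)/14)) + 11402 = (-12 + (-4 - 1*25/14))/(2*(-4 - 1*25/14)) + 11402 = (-12 + (-4 - 25/14))/(2*(-4 - 25/14)) + 11402 = (-12 - 81/14)/(2*(-81/14)) + 11402 = (½)*(-14/81)*(-249/14) + 11402 = 83/54 + 11402 = 615791/54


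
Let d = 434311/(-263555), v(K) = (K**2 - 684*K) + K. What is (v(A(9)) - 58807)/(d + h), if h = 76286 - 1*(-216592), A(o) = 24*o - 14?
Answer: -41106409795/77189026979 ≈ -0.53254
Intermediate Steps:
A(o) = -14 + 24*o
v(K) = K**2 - 683*K
d = -434311/263555 (d = 434311*(-1/263555) = -434311/263555 ≈ -1.6479)
h = 292878 (h = 76286 + 216592 = 292878)
(v(A(9)) - 58807)/(d + h) = ((-14 + 24*9)*(-683 + (-14 + 24*9)) - 58807)/(-434311/263555 + 292878) = ((-14 + 216)*(-683 + (-14 + 216)) - 58807)/(77189026979/263555) = (202*(-683 + 202) - 58807)*(263555/77189026979) = (202*(-481) - 58807)*(263555/77189026979) = (-97162 - 58807)*(263555/77189026979) = -155969*263555/77189026979 = -41106409795/77189026979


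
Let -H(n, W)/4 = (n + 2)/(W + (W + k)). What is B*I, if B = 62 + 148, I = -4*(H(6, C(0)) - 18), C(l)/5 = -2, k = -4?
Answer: 14000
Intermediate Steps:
C(l) = -10 (C(l) = 5*(-2) = -10)
H(n, W) = -4*(2 + n)/(-4 + 2*W) (H(n, W) = -4*(n + 2)/(W + (W - 4)) = -4*(2 + n)/(W + (-4 + W)) = -4*(2 + n)/(-4 + 2*W))
I = 200/3 (I = -4*(2*(-2 - 1*6)/(-2 - 10) - 18) = -4*(2*(-2 - 6)/(-12) - 18) = -4*(2*(-1/12)*(-8) - 18) = -4*(4/3 - 18) = -4*(-50/3) = 200/3 ≈ 66.667)
B = 210
B*I = 210*(200/3) = 14000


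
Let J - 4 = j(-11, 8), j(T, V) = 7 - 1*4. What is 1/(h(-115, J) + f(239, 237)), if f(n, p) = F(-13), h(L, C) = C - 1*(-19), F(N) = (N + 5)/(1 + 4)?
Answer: 5/122 ≈ 0.040984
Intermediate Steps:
F(N) = 1 + N/5 (F(N) = (5 + N)/5 = (5 + N)*(⅕) = 1 + N/5)
j(T, V) = 3 (j(T, V) = 7 - 4 = 3)
J = 7 (J = 4 + 3 = 7)
h(L, C) = 19 + C (h(L, C) = C + 19 = 19 + C)
f(n, p) = -8/5 (f(n, p) = 1 + (⅕)*(-13) = 1 - 13/5 = -8/5)
1/(h(-115, J) + f(239, 237)) = 1/((19 + 7) - 8/5) = 1/(26 - 8/5) = 1/(122/5) = 5/122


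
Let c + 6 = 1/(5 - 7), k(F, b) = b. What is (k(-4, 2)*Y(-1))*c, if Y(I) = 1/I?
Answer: 13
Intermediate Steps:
c = -13/2 (c = -6 + 1/(5 - 7) = -6 + 1/(-2) = -6 - ½ = -13/2 ≈ -6.5000)
(k(-4, 2)*Y(-1))*c = (2/(-1))*(-13/2) = (2*(-1))*(-13/2) = -2*(-13/2) = 13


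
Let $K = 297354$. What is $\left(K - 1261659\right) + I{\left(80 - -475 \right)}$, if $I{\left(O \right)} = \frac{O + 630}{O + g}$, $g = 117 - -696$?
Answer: $- \frac{439722685}{456} \approx -9.643 \cdot 10^{5}$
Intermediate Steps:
$g = 813$ ($g = 117 + 696 = 813$)
$I{\left(O \right)} = \frac{630 + O}{813 + O}$ ($I{\left(O \right)} = \frac{O + 630}{O + 813} = \frac{630 + O}{813 + O}$)
$\left(K - 1261659\right) + I{\left(80 - -475 \right)} = \left(297354 - 1261659\right) + \frac{630 + \left(80 - -475\right)}{813 + \left(80 - -475\right)} = -964305 + \frac{630 + \left(80 + 475\right)}{813 + \left(80 + 475\right)} = -964305 + \frac{630 + 555}{813 + 555} = -964305 + \frac{1}{1368} \cdot 1185 = -964305 + \frac{395}{456} = - \frac{439722685}{456}$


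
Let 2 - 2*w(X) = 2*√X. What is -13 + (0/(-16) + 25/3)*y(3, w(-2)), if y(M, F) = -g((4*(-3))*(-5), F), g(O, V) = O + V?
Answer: -1564/3 + 25*I*√2/3 ≈ -521.33 + 11.785*I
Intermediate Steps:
w(X) = 1 - √X
y(M, F) = -60 - F (y(M, F) = -((4*(-3))*(-5) + F) = -(-12*(-5) + F) = -(60 + F) = -60 - F)
-13 + (0/(-16) + 25/3)*y(3, w(-2)) = -13 + (0/(-16) + 25/3)*(-60 - (1 - √(-2))) = -13 + (0*(-1/16) + 25*(⅓))*(-60 - (1 - I*√2)) = -13 + (0 + 25/3)*(-60 - (1 - I*√2)) = -13 + 25*(-60 + (-1 + I*√2))/3 = -13 + 25*(-61 + I*√2)/3 = -13 + (-1525/3 + 25*I*√2/3) = -1564/3 + 25*I*√2/3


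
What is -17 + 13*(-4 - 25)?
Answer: -394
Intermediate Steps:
-17 + 13*(-4 - 25) = -17 + 13*(-29) = -17 - 377 = -394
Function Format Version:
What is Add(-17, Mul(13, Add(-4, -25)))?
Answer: -394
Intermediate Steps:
Add(-17, Mul(13, Add(-4, -25))) = Add(-17, Mul(13, -29)) = Add(-17, -377) = -394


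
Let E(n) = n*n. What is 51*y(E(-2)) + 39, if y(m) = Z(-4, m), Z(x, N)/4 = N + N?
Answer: 1671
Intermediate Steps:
E(n) = n²
Z(x, N) = 8*N (Z(x, N) = 4*(N + N) = 4*(2*N) = 8*N)
y(m) = 8*m
51*y(E(-2)) + 39 = 51*(8*(-2)²) + 39 = 51*(8*4) + 39 = 51*32 + 39 = 1632 + 39 = 1671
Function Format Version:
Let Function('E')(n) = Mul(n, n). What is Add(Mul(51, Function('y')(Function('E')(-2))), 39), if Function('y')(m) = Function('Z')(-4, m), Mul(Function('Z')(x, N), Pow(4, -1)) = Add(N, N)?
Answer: 1671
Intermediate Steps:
Function('E')(n) = Pow(n, 2)
Function('Z')(x, N) = Mul(8, N) (Function('Z')(x, N) = Mul(4, Add(N, N)) = Mul(4, Mul(2, N)) = Mul(8, N))
Function('y')(m) = Mul(8, m)
Add(Mul(51, Function('y')(Function('E')(-2))), 39) = Add(Mul(51, Mul(8, Pow(-2, 2))), 39) = Add(Mul(51, Mul(8, 4)), 39) = Add(Mul(51, 32), 39) = Add(1632, 39) = 1671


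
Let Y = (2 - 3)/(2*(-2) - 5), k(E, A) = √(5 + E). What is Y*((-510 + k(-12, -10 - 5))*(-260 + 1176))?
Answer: -155720/3 + 916*I*√7/9 ≈ -51907.0 + 269.28*I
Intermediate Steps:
Y = ⅑ (Y = -1/(-4 - 5) = -1/(-9) = -1*(-⅑) = ⅑ ≈ 0.11111)
Y*((-510 + k(-12, -10 - 5))*(-260 + 1176)) = ((-510 + √(5 - 12))*(-260 + 1176))/9 = ((-510 + √(-7))*916)/9 = ((-510 + I*√7)*916)/9 = (-467160 + 916*I*√7)/9 = -155720/3 + 916*I*√7/9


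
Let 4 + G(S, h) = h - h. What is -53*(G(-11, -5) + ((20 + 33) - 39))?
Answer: -530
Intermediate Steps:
G(S, h) = -4 (G(S, h) = -4 + (h - h) = -4 + 0 = -4)
-53*(G(-11, -5) + ((20 + 33) - 39)) = -53*(-4 + ((20 + 33) - 39)) = -53*(-4 + (53 - 39)) = -53*(-4 + 14) = -53*10 = -530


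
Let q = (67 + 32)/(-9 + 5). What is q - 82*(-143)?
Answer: 46805/4 ≈ 11701.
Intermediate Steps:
q = -99/4 (q = 99/(-4) = 99*(-1/4) = -99/4 ≈ -24.750)
q - 82*(-143) = -99/4 - 82*(-143) = -99/4 + 11726 = 46805/4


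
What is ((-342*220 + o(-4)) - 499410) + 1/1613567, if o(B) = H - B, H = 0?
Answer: -927229822281/1613567 ≈ -5.7465e+5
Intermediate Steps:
o(B) = -B (o(B) = 0 - B = -B)
((-342*220 + o(-4)) - 499410) + 1/1613567 = ((-342*220 - 1*(-4)) - 499410) + 1/1613567 = ((-75240 + 4) - 499410) + 1/1613567 = (-75236 - 499410) + 1/1613567 = -574646 + 1/1613567 = -927229822281/1613567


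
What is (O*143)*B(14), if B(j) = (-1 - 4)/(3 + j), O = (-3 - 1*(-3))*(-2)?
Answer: 0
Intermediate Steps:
O = 0 (O = (-3 + 3)*(-2) = 0*(-2) = 0)
B(j) = -5/(3 + j)
(O*143)*B(14) = (0*143)*(-5/(3 + 14)) = 0*(-5/17) = 0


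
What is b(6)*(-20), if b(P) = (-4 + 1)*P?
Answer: 360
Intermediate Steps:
b(P) = -3*P
b(6)*(-20) = -3*6*(-20) = -18*(-20) = 360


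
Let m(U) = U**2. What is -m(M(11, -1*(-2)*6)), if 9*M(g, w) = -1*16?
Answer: -256/81 ≈ -3.1605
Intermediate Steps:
M(g, w) = -16/9 (M(g, w) = (-1*16)/9 = (1/9)*(-16) = -16/9)
-m(M(11, -1*(-2)*6)) = -(-16/9)**2 = -1*256/81 = -256/81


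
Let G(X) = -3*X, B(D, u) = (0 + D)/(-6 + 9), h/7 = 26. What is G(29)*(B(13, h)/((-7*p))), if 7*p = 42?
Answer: 377/42 ≈ 8.9762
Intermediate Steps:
h = 182 (h = 7*26 = 182)
B(D, u) = D/3
p = 6 (p = (⅐)*42 = 6)
G(29)*(B(13, h)/((-7*p))) = (-3*29)*(((⅓)*13)/((-7*6))) = -377/(-42) = -377*(-1)/42 = -87*(-13/126) = 377/42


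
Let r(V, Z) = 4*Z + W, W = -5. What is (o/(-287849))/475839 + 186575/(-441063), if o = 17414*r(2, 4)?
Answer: -405638432522329/958925431957311 ≈ -0.42301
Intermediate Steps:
r(V, Z) = -5 + 4*Z (r(V, Z) = 4*Z - 5 = -5 + 4*Z)
o = 191554 (o = 17414*(-5 + 4*4) = 17414*(-5 + 16) = 17414*11 = 191554)
(o/(-287849))/475839 + 186575/(-441063) = (191554/(-287849))/475839 + 186575/(-441063) = (191554*(-1/287849))*(1/475839) + 186575*(-1/441063) = -191554/287849*1/475839 - 186575/441063 = -191554/136969780311 - 186575/441063 = -405638432522329/958925431957311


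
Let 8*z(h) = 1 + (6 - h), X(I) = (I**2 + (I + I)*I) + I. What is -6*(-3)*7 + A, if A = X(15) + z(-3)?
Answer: 3269/4 ≈ 817.25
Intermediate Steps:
X(I) = I + 3*I**2 (X(I) = (I**2 + (2*I)*I) + I = (I**2 + 2*I**2) + I = 3*I**2 + I = I + 3*I**2)
z(h) = 7/8 - h/8 (z(h) = (1 + (6 - h))/8 = (7 - h)/8 = 7/8 - h/8)
A = 2765/4 (A = 15*(1 + 3*15) + (7/8 - 1/8*(-3)) = 15*(1 + 45) + (7/8 + 3/8) = 15*46 + 5/4 = 690 + 5/4 = 2765/4 ≈ 691.25)
-6*(-3)*7 + A = -6*(-3)*7 + 2765/4 = 18*7 + 2765/4 = 126 + 2765/4 = 3269/4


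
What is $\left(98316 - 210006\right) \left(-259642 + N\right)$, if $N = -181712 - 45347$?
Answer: $54359634690$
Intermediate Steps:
$N = -227059$ ($N = -181712 - 45347 = -227059$)
$\left(98316 - 210006\right) \left(-259642 + N\right) = \left(98316 - 210006\right) \left(-259642 - 227059\right) = \left(98316 - 210006\right) \left(-486701\right) = \left(-111690\right) \left(-486701\right) = 54359634690$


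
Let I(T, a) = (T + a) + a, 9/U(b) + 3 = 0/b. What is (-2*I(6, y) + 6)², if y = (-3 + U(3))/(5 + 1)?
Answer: 4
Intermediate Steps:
U(b) = -3 (U(b) = 9/(-3 + 0/b) = 9/(-3 + 0) = 9/(-3) = 9*(-⅓) = -3)
y = -1 (y = (-3 - 3)/(5 + 1) = -6/6 = -6*⅙ = -1)
I(T, a) = T + 2*a
(-2*I(6, y) + 6)² = (-2*(6 + 2*(-1)) + 6)² = (-2*(6 - 2) + 6)² = (-2*4 + 6)² = (-8 + 6)² = (-2)² = 4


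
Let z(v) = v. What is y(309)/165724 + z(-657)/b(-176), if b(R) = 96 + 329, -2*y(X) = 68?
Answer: -54447559/35216350 ≈ -1.5461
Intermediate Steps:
y(X) = -34 (y(X) = -½*68 = -34)
b(R) = 425
y(309)/165724 + z(-657)/b(-176) = -34/165724 - 657/425 = -34*1/165724 - 657*1/425 = -17/82862 - 657/425 = -54447559/35216350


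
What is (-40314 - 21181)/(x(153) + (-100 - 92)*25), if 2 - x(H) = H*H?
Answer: 61495/28207 ≈ 2.1801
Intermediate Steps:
x(H) = 2 - H² (x(H) = 2 - H*H = 2 - H²)
(-40314 - 21181)/(x(153) + (-100 - 92)*25) = (-40314 - 21181)/((2 - 1*153²) + (-100 - 92)*25) = -61495/((2 - 1*23409) - 192*25) = -61495/((2 - 23409) - 4800) = -61495/(-23407 - 4800) = -61495/(-28207) = -61495*(-1/28207) = 61495/28207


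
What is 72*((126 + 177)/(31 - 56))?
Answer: -21816/25 ≈ -872.64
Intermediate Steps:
72*((126 + 177)/(31 - 56)) = 72*(303/(-25)) = 72*(303*(-1/25)) = 72*(-303/25) = -21816/25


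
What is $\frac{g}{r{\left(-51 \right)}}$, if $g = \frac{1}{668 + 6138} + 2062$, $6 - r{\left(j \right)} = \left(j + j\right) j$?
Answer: $- \frac{4677991}{11787992} \approx -0.39684$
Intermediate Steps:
$r{\left(j \right)} = 6 - 2 j^{2}$ ($r{\left(j \right)} = 6 - \left(j + j\right) j = 6 - 2 j j = 6 - 2 j^{2}$)
$g = \frac{14033973}{6806}$ ($g = \frac{1}{6806} + 2062 = \frac{14033973}{6806} \approx 2062.0$)
$\frac{g}{r{\left(-51 \right)}} = \frac{14033973}{6806 \left(6 - 2 \left(-51\right)^{2}\right)} = \frac{14033973}{6806 \left(6 - 5202\right)} = \frac{14033973}{6806 \left(-5196\right)} = \frac{14033973}{6806} \left(- \frac{1}{5196}\right) = - \frac{4677991}{11787992}$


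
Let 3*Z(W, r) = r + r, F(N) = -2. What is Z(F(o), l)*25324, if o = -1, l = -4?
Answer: -202592/3 ≈ -67531.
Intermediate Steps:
Z(W, r) = 2*r/3 (Z(W, r) = (r + r)/3 = (2*r)/3 = 2*r/3)
Z(F(o), l)*25324 = ((⅔)*(-4))*25324 = -8/3*25324 = -202592/3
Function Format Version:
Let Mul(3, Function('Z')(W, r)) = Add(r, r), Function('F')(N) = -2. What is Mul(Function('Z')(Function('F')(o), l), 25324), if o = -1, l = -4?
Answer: Rational(-202592, 3) ≈ -67531.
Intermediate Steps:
Function('Z')(W, r) = Mul(Rational(2, 3), r) (Function('Z')(W, r) = Mul(Rational(1, 3), Add(r, r)) = Mul(Rational(1, 3), Mul(2, r)) = Mul(Rational(2, 3), r))
Mul(Function('Z')(Function('F')(o), l), 25324) = Mul(Mul(Rational(2, 3), -4), 25324) = Mul(Rational(-8, 3), 25324) = Rational(-202592, 3)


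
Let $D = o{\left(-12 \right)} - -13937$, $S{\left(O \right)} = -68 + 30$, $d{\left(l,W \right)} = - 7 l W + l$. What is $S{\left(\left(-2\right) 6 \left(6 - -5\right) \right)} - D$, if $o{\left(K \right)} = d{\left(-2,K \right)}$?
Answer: $-13805$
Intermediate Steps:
$d{\left(l,W \right)} = l - 7 W l$ ($d{\left(l,W \right)} = - 7 W l + l = l - 7 W l$)
$S{\left(O \right)} = -38$
$o{\left(K \right)} = -2 + 14 K$ ($o{\left(K \right)} = - 2 \left(1 - 7 K\right) = -2 + 14 K$)
$D = 13767$ ($D = \left(-2 + 14 \left(-12\right)\right) - -13937 = \left(-2 - 168\right) + 13937 = -170 + 13937 = 13767$)
$S{\left(\left(-2\right) 6 \left(6 - -5\right) \right)} - D = -38 - 13767 = -13805$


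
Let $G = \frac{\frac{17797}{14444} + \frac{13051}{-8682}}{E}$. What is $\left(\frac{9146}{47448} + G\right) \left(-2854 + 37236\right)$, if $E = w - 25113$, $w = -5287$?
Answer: $\frac{2497595086170548443}{376840454152320} \approx 6627.7$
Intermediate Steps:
$E = -30400$ ($E = -5287 - 25113 = -30400$)
$G = \frac{3399509}{381224536320}$ ($G = \frac{\frac{17797}{14444} + \frac{13051}{-8682}}{-30400} = \left(17797 \cdot \frac{1}{14444} + 13051 \left(- \frac{1}{8682}\right)\right) \left(- \frac{1}{30400}\right) = \left(\frac{17797}{14444} - \frac{13051}{8682}\right) \left(- \frac{1}{30400}\right) = \left(- \frac{16997545}{62701404}\right) \left(- \frac{1}{30400}\right) = \frac{3399509}{381224536320} \approx 8.9173 \cdot 10^{-6}$)
$\left(\frac{9146}{47448} + G\right) \left(-2854 + 37236\right) = \left(\frac{9146}{47448} + \frac{3399509}{381224536320}\right) \left(-2854 + 37236\right) = \left(9146 \cdot \frac{1}{47448} + \frac{3399509}{381224536320}\right) 34382 = \left(\frac{4573}{23724} + \frac{3399509}{381224536320}\right) 34382 = \frac{145285037878573}{753680908304640} \cdot 34382 = \frac{2497595086170548443}{376840454152320}$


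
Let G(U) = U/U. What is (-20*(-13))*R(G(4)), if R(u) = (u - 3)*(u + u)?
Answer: -1040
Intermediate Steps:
G(U) = 1
R(u) = 2*u*(-3 + u) (R(u) = (-3 + u)*(2*u) = 2*u*(-3 + u))
(-20*(-13))*R(G(4)) = (-20*(-13))*(2*1*(-3 + 1)) = 260*(2*1*(-2)) = 260*(-4) = -1040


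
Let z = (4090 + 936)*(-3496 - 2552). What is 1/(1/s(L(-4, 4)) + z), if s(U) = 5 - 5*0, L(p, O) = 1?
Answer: -5/151986239 ≈ -3.2898e-8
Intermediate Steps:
s(U) = 5 (s(U) = 5 + 0 = 5)
z = -30397248 (z = 5026*(-6048) = -30397248)
1/(1/s(L(-4, 4)) + z) = 1/(1/5 - 30397248) = 1/(⅕ - 30397248) = 1/(-151986239/5) = -5/151986239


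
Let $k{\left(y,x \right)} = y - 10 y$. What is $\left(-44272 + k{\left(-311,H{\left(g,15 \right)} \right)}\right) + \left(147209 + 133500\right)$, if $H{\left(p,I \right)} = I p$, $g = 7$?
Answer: $239236$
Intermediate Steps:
$k{\left(y,x \right)} = - 9 y$
$\left(-44272 + k{\left(-311,H{\left(g,15 \right)} \right)}\right) + \left(147209 + 133500\right) = \left(-44272 - -2799\right) + \left(147209 + 133500\right) = \left(-44272 + 2799\right) + 280709 = -41473 + 280709 = 239236$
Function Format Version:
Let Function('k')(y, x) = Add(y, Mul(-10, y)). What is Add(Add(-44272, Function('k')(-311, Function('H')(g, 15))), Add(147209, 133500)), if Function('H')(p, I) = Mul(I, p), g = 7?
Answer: 239236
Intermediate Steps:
Function('k')(y, x) = Mul(-9, y)
Add(Add(-44272, Function('k')(-311, Function('H')(g, 15))), Add(147209, 133500)) = Add(Add(-44272, Mul(-9, -311)), Add(147209, 133500)) = Add(Add(-44272, 2799), 280709) = Add(-41473, 280709) = 239236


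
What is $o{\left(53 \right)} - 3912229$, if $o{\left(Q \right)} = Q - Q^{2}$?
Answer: $-3914985$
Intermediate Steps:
$o{\left(53 \right)} - 3912229 = 53 \left(1 - 53\right) - 3912229 = 53 \left(-52\right) - 3912229 = -2756 - 3912229 = -3914985$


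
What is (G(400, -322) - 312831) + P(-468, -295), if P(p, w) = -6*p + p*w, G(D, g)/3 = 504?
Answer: -170451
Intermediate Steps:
G(D, g) = 1512 (G(D, g) = 3*504 = 1512)
(G(400, -322) - 312831) + P(-468, -295) = (1512 - 312831) - 468*(-6 - 295) = -311319 - 468*(-301) = -311319 + 140868 = -170451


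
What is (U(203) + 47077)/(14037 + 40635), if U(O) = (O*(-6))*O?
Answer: -200177/54672 ≈ -3.6614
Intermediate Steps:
U(O) = -6*O² (U(O) = (-6*O)*O = -6*O²)
(U(203) + 47077)/(14037 + 40635) = (-6*203² + 47077)/(14037 + 40635) = (-6*41209 + 47077)/54672 = (-247254 + 47077)*(1/54672) = -200177*1/54672 = -200177/54672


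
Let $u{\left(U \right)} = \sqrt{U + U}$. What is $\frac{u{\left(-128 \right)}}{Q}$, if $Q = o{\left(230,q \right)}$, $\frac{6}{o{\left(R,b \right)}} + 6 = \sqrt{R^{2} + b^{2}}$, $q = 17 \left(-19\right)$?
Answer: $\frac{8 i \left(-6 + \sqrt{157229}\right)}{3} \approx 1041.4 i$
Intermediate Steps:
$q = -323$
$u{\left(U \right)} = \sqrt{2} \sqrt{U}$ ($u{\left(U \right)} = \sqrt{2 U} = \sqrt{2} \sqrt{U}$)
$o{\left(R,b \right)} = \frac{6}{-6 + \sqrt{R^{2} + b^{2}}}$
$Q = \frac{6}{-6 + \sqrt{157229}}$ ($Q = \frac{6}{-6 + \sqrt{230^{2} + \left(-323\right)^{2}}} = \frac{6}{-6 + \sqrt{52900 + 104329}} = \frac{6}{-6 + \sqrt{157229}} \approx 0.015364$)
$\frac{u{\left(-128 \right)}}{Q} = \frac{\sqrt{2} \sqrt{-128}}{\frac{36}{157193} + \frac{6 \sqrt{157229}}{157193}} = \frac{\sqrt{2} \cdot 8 i \sqrt{2}}{\frac{36}{157193} + \frac{6 \sqrt{157229}}{157193}} = \frac{16 i}{\frac{36}{157193} + \frac{6 \sqrt{157229}}{157193}}$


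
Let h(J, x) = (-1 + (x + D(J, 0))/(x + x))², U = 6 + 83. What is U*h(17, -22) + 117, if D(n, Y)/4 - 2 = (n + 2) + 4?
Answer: 387797/484 ≈ 801.23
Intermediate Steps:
U = 89
D(n, Y) = 32 + 4*n (D(n, Y) = 8 + 4*((n + 2) + 4) = 8 + 4*((2 + n) + 4) = 8 + 4*(6 + n) = 8 + (24 + 4*n) = 32 + 4*n)
h(J, x) = (-1 + (32 + x + 4*J)/(2*x))² (h(J, x) = (-1 + (x + (32 + 4*J))/(x + x))² = (-1 + (32 + x + 4*J)/((2*x)))² = (-1 + (32 + x + 4*J)*(1/(2*x)))² = (-1 + (32 + x + 4*J)/(2*x))²)
U*h(17, -22) + 117 = 89*((¼)*(32 - 1*(-22) + 4*17)²/(-22)²) + 117 = 89*((¼)*(1/484)*(32 + 22 + 68)²) + 117 = 89*((¼)*(1/484)*122²) + 117 = 89*((¼)*(1/484)*14884) + 117 = 89*(3721/484) + 117 = 331169/484 + 117 = 387797/484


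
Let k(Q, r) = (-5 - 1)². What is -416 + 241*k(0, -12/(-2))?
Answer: 8260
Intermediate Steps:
k(Q, r) = 36 (k(Q, r) = (-6)² = 36)
-416 + 241*k(0, -12/(-2)) = -416 + 241*36 = -416 + 8676 = 8260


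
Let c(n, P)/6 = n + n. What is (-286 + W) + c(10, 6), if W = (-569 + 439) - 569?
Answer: -865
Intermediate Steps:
c(n, P) = 12*n (c(n, P) = 6*(n + n) = 6*(2*n) = 12*n)
W = -699 (W = -130 - 569 = -699)
(-286 + W) + c(10, 6) = (-286 - 699) + 12*10 = -985 + 120 = -865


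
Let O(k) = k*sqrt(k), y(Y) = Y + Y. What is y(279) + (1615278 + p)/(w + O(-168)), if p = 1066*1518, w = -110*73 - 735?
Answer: 17172976716/81566857 + 1086444576*I*sqrt(42)/81566857 ≈ 210.54 + 86.321*I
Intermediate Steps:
w = -8765 (w = -8030 - 735 = -8765)
y(Y) = 2*Y
O(k) = k**(3/2)
p = 1618188
y(279) + (1615278 + p)/(w + O(-168)) = 2*279 + (1615278 + 1618188)/(-8765 + (-168)**(3/2)) = 558 + 3233466/(-8765 - 336*I*sqrt(42))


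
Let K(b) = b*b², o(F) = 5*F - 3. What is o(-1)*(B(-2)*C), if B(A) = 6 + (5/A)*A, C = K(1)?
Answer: -88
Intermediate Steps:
o(F) = -3 + 5*F
K(b) = b³
C = 1 (C = 1³ = 1)
B(A) = 11 (B(A) = 6 + 5 = 11)
o(-1)*(B(-2)*C) = (-3 + 5*(-1))*(11*1) = (-3 - 5)*11 = -8*11 = -88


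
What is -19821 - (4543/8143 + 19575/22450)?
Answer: -144949813477/7312414 ≈ -19822.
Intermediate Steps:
-19821 - (4543/8143 + 19575/22450) = -19821 - (4543*(1/8143) + 19575*(1/22450)) = -19821 - (4543/8143 + 783/898) = -19821 - 1*10455583/7312414 = -19821 - 10455583/7312414 = -144949813477/7312414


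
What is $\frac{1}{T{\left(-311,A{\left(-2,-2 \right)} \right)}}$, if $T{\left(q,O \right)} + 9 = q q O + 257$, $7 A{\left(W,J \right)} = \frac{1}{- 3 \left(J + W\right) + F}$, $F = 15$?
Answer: $\frac{189}{143593} \approx 0.0013162$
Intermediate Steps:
$A{\left(W,J \right)} = \frac{1}{7 \left(15 - 3 J - 3 W\right)}$ ($A{\left(W,J \right)} = \frac{1}{7 \left(- 3 \left(J + W\right) + 15\right)} = \frac{1}{7 \left(\left(- 3 J - 3 W\right) + 15\right)} = \frac{1}{7 \left(15 - 3 J - 3 W\right)}$)
$T{\left(q,O \right)} = 248 + O q^{2}$ ($T{\left(q,O \right)} = -9 + \left(q q O + 257\right) = -9 + \left(q^{2} O + 257\right) = -9 + \left(O q^{2} + 257\right) = -9 + \left(257 + O q^{2}\right) = 248 + O q^{2}$)
$\frac{1}{T{\left(-311,A{\left(-2,-2 \right)} \right)}} = \frac{1}{248 + - \frac{1}{-105 + 21 \left(-2\right) + 21 \left(-2\right)} \left(-311\right)^{2}} = \frac{1}{248 + - \frac{1}{-105 - 42 - 42} \cdot 96721} = \frac{1}{248 + - \frac{1}{-189} \cdot 96721} = \frac{1}{248 + \left(-1\right) \left(- \frac{1}{189}\right) 96721} = \frac{1}{248 + \frac{1}{189} \cdot 96721} = \frac{1}{248 + \frac{96721}{189}} = \frac{1}{\frac{143593}{189}} = \frac{189}{143593}$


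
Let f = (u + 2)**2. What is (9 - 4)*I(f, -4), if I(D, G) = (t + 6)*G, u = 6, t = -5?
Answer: -20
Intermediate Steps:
f = 64 (f = (6 + 2)**2 = 8**2 = 64)
I(D, G) = G (I(D, G) = (-5 + 6)*G = 1*G = G)
(9 - 4)*I(f, -4) = (9 - 4)*(-4) = 5*(-4) = -20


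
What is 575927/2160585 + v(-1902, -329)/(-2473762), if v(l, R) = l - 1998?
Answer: 37714016023/140651922915 ≈ 0.26814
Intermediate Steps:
v(l, R) = -1998 + l
575927/2160585 + v(-1902, -329)/(-2473762) = 575927/2160585 + (-1998 - 1902)/(-2473762) = 575927*(1/2160585) - 3900*(-1/2473762) = 575927/2160585 + 1950/1236881 = 37714016023/140651922915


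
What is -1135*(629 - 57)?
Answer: -649220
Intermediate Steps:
-1135*(629 - 57) = -1135*572 = -649220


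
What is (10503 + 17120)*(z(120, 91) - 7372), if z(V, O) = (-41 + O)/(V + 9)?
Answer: -26267760374/129 ≈ -2.0363e+8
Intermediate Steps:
z(V, O) = (-41 + O)/(9 + V)
(10503 + 17120)*(z(120, 91) - 7372) = (10503 + 17120)*((-41 + 91)/(9 + 120) - 7372) = 27623*(50/129 - 7372) = 27623*(-950938/129) = -26267760374/129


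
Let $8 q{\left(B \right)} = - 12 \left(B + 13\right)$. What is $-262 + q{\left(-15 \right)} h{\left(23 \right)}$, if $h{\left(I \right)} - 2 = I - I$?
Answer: $-256$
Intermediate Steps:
$h{\left(I \right)} = 2$ ($h{\left(I \right)} = 2 + \left(I - I\right) = 2 + 0 = 2$)
$q{\left(B \right)} = - \frac{39}{2} - \frac{3 B}{2}$ ($q{\left(B \right)} = \frac{\left(-12\right) \left(B + 13\right)}{8} = \frac{\left(-12\right) \left(13 + B\right)}{8} = \frac{-156 - 12 B}{8} = - \frac{39}{2} - \frac{3 B}{2}$)
$-262 + q{\left(-15 \right)} h{\left(23 \right)} = -262 + \left(- \frac{39}{2} - - \frac{45}{2}\right) 2 = -262 + \left(- \frac{39}{2} + \frac{45}{2}\right) 2 = -262 + 3 \cdot 2 = -262 + 6 = -256$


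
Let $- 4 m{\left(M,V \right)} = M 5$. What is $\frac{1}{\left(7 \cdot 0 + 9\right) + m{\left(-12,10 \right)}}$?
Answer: $\frac{1}{24} \approx 0.041667$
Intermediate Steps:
$m{\left(M,V \right)} = - \frac{5 M}{4}$ ($m{\left(M,V \right)} = - \frac{M 5}{4} = - \frac{5 M}{4}$)
$\frac{1}{\left(7 \cdot 0 + 9\right) + m{\left(-12,10 \right)}} = \frac{1}{\left(7 \cdot 0 + 9\right) - -15} = \frac{1}{\left(0 + 9\right) + 15} = \frac{1}{9 + 15} = \frac{1}{24}$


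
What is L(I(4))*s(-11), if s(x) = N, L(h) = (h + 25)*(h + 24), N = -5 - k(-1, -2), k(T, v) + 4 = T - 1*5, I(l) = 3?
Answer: 3780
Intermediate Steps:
k(T, v) = -9 + T (k(T, v) = -4 + (T - 1*5) = -4 + (T - 5) = -4 + (-5 + T) = -9 + T)
N = 5 (N = -5 - (-9 - 1) = -5 - 1*(-10) = -5 + 10 = 5)
L(h) = (24 + h)*(25 + h) (L(h) = (25 + h)*(24 + h) = (24 + h)*(25 + h))
s(x) = 5
L(I(4))*s(-11) = (600 + 3**2 + 49*3)*5 = (600 + 9 + 147)*5 = 756*5 = 3780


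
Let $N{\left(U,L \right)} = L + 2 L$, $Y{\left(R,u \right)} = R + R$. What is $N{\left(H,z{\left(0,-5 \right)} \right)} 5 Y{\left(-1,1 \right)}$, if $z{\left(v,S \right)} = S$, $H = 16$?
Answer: $150$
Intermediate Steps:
$Y{\left(R,u \right)} = 2 R$
$N{\left(U,L \right)} = 3 L$
$N{\left(H,z{\left(0,-5 \right)} \right)} 5 Y{\left(-1,1 \right)} = 3 \left(-5\right) 5 \cdot 2 \left(-1\right) = - 15 \cdot 5 \left(-2\right) = \left(-15\right) \left(-10\right) = 150$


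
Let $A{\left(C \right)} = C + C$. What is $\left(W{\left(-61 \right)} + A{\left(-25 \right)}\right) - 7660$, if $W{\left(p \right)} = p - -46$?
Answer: $-7725$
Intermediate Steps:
$A{\left(C \right)} = 2 C$
$W{\left(p \right)} = 46 + p$ ($W{\left(p \right)} = p + 46 = 46 + p$)
$\left(W{\left(-61 \right)} + A{\left(-25 \right)}\right) - 7660 = \left(\left(46 - 61\right) + 2 \left(-25\right)\right) - 7660 = \left(-15 - 50\right) - 7660 = -65 - 7660 = -7725$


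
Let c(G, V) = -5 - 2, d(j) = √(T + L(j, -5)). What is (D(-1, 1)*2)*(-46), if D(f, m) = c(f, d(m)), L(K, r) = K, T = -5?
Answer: 644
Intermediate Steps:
d(j) = √(-5 + j)
c(G, V) = -7
D(f, m) = -7
(D(-1, 1)*2)*(-46) = -7*2*(-46) = -14*(-46) = 644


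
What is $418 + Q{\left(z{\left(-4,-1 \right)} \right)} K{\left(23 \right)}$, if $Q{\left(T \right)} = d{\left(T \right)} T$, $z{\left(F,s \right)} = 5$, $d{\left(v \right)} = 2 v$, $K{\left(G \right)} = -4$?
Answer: $218$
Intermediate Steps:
$Q{\left(T \right)} = 2 T^{2}$ ($Q{\left(T \right)} = 2 T T = 2 T^{2}$)
$418 + Q{\left(z{\left(-4,-1 \right)} \right)} K{\left(23 \right)} = 418 + 2 \cdot 5^{2} \left(-4\right) = 418 + 2 \cdot 25 \left(-4\right) = 418 + 50 \left(-4\right) = 418 - 200 = 218$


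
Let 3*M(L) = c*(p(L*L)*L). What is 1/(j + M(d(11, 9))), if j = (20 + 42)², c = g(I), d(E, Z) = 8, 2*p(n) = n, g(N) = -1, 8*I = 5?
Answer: 3/11276 ≈ 0.00026605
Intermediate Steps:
I = 5/8 (I = (⅛)*5 = 5/8 ≈ 0.62500)
p(n) = n/2
c = -1
j = 3844 (j = 62² = 3844)
M(L) = -L³/6 (M(L) = (-(L*L)/2*L)/3 = (-L²/2*L)/3 = (-L³/2)/3 = -L³/6)
1/(j + M(d(11, 9))) = 1/(3844 - ⅙*8³) = 1/(3844 - ⅙*512) = 1/(3844 - 256/3) = 1/(11276/3) = 3/11276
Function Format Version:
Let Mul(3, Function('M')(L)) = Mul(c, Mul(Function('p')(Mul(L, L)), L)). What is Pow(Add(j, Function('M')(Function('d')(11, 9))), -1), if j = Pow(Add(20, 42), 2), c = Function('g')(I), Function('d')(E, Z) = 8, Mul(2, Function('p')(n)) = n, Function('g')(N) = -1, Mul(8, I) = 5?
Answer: Rational(3, 11276) ≈ 0.00026605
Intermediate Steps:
I = Rational(5, 8) (I = Mul(Rational(1, 8), 5) = Rational(5, 8) ≈ 0.62500)
Function('p')(n) = Mul(Rational(1, 2), n)
c = -1
j = 3844 (j = Pow(62, 2) = 3844)
Function('M')(L) = Mul(Rational(-1, 6), Pow(L, 3)) (Function('M')(L) = Mul(Rational(1, 3), Mul(-1, Mul(Mul(Rational(1, 2), Mul(L, L)), L))) = Mul(Rational(1, 3), Mul(-1, Mul(Mul(Rational(1, 2), Pow(L, 2)), L))) = Mul(Rational(1, 3), Mul(-1, Mul(Rational(1, 2), Pow(L, 3)))) = Mul(Rational(1, 3), Mul(Rational(-1, 2), Pow(L, 3))) = Mul(Rational(-1, 6), Pow(L, 3)))
Pow(Add(j, Function('M')(Function('d')(11, 9))), -1) = Pow(Add(3844, Mul(Rational(-1, 6), Pow(8, 3))), -1) = Pow(Add(3844, Mul(Rational(-1, 6), 512)), -1) = Pow(Add(3844, Rational(-256, 3)), -1) = Pow(Rational(11276, 3), -1) = Rational(3, 11276)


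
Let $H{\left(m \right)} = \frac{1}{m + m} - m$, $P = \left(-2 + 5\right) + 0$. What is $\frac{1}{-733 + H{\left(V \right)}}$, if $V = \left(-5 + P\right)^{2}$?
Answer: $- \frac{8}{5895} \approx -0.0013571$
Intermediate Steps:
$P = 3$ ($P = 3 + 0 = 3$)
$V = 4$ ($V = \left(-5 + 3\right)^{2} = \left(-2\right)^{2} = 4$)
$H{\left(m \right)} = \frac{1}{2 m} - m$
$\frac{1}{-733 + H{\left(V \right)}} = \frac{1}{-733 + \left(\frac{1}{2 \cdot 4} - 4\right)} = \frac{1}{-733 + \left(\frac{1}{2} \cdot \frac{1}{4} - 4\right)} = \frac{1}{-733 + \left(\frac{1}{8} - 4\right)} = \frac{1}{-733 - \frac{31}{8}} = \frac{1}{- \frac{5895}{8}} = - \frac{8}{5895}$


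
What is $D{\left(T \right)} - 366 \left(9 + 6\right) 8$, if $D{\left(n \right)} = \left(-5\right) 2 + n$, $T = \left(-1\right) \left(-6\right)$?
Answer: $-43924$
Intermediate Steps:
$T = 6$
$D{\left(n \right)} = -10 + n$
$D{\left(T \right)} - 366 \left(9 + 6\right) 8 = \left(-10 + 6\right) - 366 \left(9 + 6\right) 8 = -4 - 366 \cdot 15 \cdot 8 = -4 - 43920 = -43924$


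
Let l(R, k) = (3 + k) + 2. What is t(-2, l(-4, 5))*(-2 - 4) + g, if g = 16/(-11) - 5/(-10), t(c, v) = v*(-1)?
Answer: 1299/22 ≈ 59.045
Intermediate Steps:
l(R, k) = 5 + k
t(c, v) = -v
g = -21/22 (g = 16*(-1/11) - 5*(-⅒) = -16/11 + ½ = -21/22 ≈ -0.95455)
t(-2, l(-4, 5))*(-2 - 4) + g = (-(5 + 5))*(-2 - 4) - 21/22 = -1*10*(-6) - 21/22 = -10*(-6) - 21/22 = 60 - 21/22 = 1299/22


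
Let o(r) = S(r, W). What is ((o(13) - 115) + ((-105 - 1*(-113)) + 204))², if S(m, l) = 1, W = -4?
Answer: 9604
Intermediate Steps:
o(r) = 1
((o(13) - 115) + ((-105 - 1*(-113)) + 204))² = ((1 - 115) + ((-105 - 1*(-113)) + 204))² = (-114 + ((-105 + 113) + 204))² = (-114 + (8 + 204))² = (-114 + 212)² = 98² = 9604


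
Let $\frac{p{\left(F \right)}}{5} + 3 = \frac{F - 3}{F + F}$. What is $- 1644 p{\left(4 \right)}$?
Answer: $\frac{47265}{2} \approx 23633.0$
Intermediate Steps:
$p{\left(F \right)} = -15 + \frac{5 \left(-3 + F\right)}{2 F}$ ($p{\left(F \right)} = -15 + 5 \frac{F - 3}{F + F} = -15 + 5 \frac{-3 + F}{2 F} = -15 + \frac{5 \left(-3 + F\right)}{2 F}$)
$- 1644 p{\left(4 \right)} = - 1644 \frac{5 \left(-3 - 20\right)}{2 \cdot 4} = - 1644 \cdot \frac{5}{2} \cdot \frac{1}{4} \left(-3 - 20\right) = - 1644 \cdot \frac{5}{2} \cdot \frac{1}{4} \left(-23\right) = \left(-1644\right) \left(- \frac{115}{8}\right) = \frac{47265}{2}$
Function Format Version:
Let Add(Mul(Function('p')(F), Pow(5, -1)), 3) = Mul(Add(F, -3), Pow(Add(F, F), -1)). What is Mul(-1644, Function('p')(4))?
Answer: Rational(47265, 2) ≈ 23633.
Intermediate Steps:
Function('p')(F) = Add(-15, Mul(Rational(5, 2), Pow(F, -1), Add(-3, F))) (Function('p')(F) = Add(-15, Mul(5, Mul(Add(F, -3), Pow(Add(F, F), -1)))) = Add(-15, Mul(5, Mul(Add(-3, F), Pow(Mul(2, F), -1)))) = Add(-15, Mul(5, Mul(Add(-3, F), Mul(Rational(1, 2), Pow(F, -1))))) = Add(-15, Mul(5, Mul(Rational(1, 2), Pow(F, -1), Add(-3, F)))) = Add(-15, Mul(Rational(5, 2), Pow(F, -1), Add(-3, F))))
Mul(-1644, Function('p')(4)) = Mul(-1644, Mul(Rational(5, 2), Pow(4, -1), Add(-3, Mul(-5, 4)))) = Mul(-1644, Mul(Rational(5, 2), Rational(1, 4), Add(-3, -20))) = Mul(-1644, Mul(Rational(5, 2), Rational(1, 4), -23)) = Mul(-1644, Rational(-115, 8)) = Rational(47265, 2)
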